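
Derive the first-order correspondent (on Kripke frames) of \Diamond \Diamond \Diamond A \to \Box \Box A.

\forall x \forall y \forall z ((x R^3 y \wedge x R^2 z) \to \exists w (y = w \wedge z = w))

This is a Sahlqvist (Geach-type) schema ◇^3□^0A → □^2◇^0A.
Minimal-valuation argument: fix x; take any y with xR^3y and any z with xR^2z. Set V(A) to the set of worlds R-reachable from y in exactly 0 steps. Then □^0A holds at y, so the antecedent holds at x; validity forces ◇^0A at z, giving a w with zR^0w and yR^0w.
First-order correspondent: \forall x \forall y \forall z ((x R^3 y \wedge x R^2 z) \to \exists w (y = w \wedge z = w)).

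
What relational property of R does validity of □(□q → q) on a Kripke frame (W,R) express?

shift-reflexivity: ∀x ∀y (Rxy → Ryy)

Suppose □(□q→q) is valid. Take Rxy and set V(q)={w : Ryw}. Then at y, □q holds; since □(□q→q) at x, □q→q at y, so q at y, i.e. Ryy.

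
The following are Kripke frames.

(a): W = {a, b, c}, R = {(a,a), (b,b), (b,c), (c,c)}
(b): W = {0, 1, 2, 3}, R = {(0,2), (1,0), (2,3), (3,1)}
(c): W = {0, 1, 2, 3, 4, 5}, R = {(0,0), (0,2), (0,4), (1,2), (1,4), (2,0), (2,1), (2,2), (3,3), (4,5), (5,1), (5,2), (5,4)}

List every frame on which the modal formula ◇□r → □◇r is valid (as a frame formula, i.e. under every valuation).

(a), (b)

The schema corresponds to convergence: ∀x ∀y ∀z (Rxy ∧ Rxz → ∃w (Ryw ∧ Rzw)).
(a): holds.
(b): holds.
(c): fails — R00 and R04 but 0 and 4 have no common successor.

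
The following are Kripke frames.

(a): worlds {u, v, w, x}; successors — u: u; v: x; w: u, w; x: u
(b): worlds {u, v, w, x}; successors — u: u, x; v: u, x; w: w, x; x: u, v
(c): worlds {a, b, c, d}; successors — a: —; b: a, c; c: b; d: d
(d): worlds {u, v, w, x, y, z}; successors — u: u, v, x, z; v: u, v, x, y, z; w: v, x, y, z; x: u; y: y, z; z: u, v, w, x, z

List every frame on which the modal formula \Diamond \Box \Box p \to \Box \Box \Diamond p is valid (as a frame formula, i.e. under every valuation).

The schema corresponds to a generalized confluence (Geach) condition: \forall x \forall y \forall z ((xRy \wedge x R^2 z) \to \exists w (y R^2 w \wedge zRw)).
(a): satisfies the condition.
(b): satisfies the condition.
(c): fails — bRa, bR²b but no w with aR²w and bRw.
(d): satisfies the condition.
Valid on: (a), (b), (d).

(a), (b), (d)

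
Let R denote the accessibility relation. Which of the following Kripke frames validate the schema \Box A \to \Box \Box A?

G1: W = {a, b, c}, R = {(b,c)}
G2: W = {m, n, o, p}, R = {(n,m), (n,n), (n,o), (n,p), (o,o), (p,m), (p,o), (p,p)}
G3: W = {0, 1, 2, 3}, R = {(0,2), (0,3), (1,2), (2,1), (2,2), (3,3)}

G1, G2

This is the axiom for transitivity; its first-order frame correspondent is \forall x \forall y \forall z (Rxy \wedge Ryz \to Rxz).
G1: condition met.
G2: condition met.
G3: fails — R02 and R21 but not R01.
Valid on: G1, G2.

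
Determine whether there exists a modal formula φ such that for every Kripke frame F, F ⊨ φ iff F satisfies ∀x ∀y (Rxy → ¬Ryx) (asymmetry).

No

Any modally definable frame class is closed under surjective bounded morphisms.
The 4-cycle (worlds a,b,c,d with a→b→c→d→a) is asymmetric. Mapping every world to a single reflexive point • is a surjective bounded morphism, and the reflexive point is not asymmetric (R•• but asymmetry requires ¬R••).
So the class is not modally definable.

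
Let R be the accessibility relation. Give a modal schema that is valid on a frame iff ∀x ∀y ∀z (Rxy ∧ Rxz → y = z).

This is partial functionality; the standard corresponding axiom is CD: ◇q → □q.
Suppose ◇q→□q is valid. Take Rxy, Rxz and set V(q)={y}. Then ◇q at x, so □q at x, so q at z, i.e. z=y.

◇q → □q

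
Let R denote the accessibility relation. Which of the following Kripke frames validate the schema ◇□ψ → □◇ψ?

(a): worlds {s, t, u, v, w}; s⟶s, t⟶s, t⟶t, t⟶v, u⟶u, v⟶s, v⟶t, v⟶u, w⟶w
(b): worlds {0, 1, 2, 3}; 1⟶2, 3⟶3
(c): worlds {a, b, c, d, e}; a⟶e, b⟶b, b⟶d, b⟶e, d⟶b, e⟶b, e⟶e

This is the axiom for convergence; its first-order frame correspondent is ∀x ∀y ∀z (Rxy ∧ Rxz → ∃w (Ryw ∧ Rzw)).
(a): fails — Rvt and Rvu but t and u have no common successor.
(b): fails — R12 and R12 but 2 and 2 have no common successor.
(c): condition met.

(c)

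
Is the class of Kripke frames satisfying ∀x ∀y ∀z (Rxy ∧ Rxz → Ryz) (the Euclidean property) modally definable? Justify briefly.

Yes — defined by ◇r → □◇r

This is a Sahlqvist condition; the 5 axiom ◇r → □◇r defines it.
Suppose ◇r→□◇r is valid. Take Rxy, Rxz and set V(r)={y}. Then ◇r at x, so □◇r at x, so ◇r at z, so some w with Rzw has r; w=y, i.e. Rzy. By symmetry of the argument, Ryz.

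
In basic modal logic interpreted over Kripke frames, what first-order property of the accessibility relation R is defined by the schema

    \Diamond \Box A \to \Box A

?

the Euclidean property: \forall x \forall y \forall z (Rxy \wedge Rxz \to Ryz)

Replacing A by ¬A and contraposing gives the equivalent schema ◇A → □◇A.
Suppose ◇A→□◇A is valid. Take Rxy, Rxz and set V(A)={y}. Then ◇A at x, so □◇A at x, so ◇A at z, so some w with Rzw has A; w=y, i.e. Rzy. By symmetry of the argument, Ryz.
The converse is a direct semantic check.
So the correspondent is the Euclidean property.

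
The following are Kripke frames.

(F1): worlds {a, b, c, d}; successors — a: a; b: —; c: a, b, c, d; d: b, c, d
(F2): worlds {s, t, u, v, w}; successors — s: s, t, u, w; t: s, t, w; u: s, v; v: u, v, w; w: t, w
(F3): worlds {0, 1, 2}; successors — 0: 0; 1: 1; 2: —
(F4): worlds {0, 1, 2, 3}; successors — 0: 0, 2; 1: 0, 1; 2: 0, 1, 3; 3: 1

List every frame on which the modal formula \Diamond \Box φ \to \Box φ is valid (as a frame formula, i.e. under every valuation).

(F3)

This is the axiom for the Euclidean property; its first-order frame correspondent is \forall x \forall y \forall z (Rxy \wedge Rxz \to Ryz).
(F1): fails — Rcd and Rca but not Rda.
(F2): fails — Rsw and Rsu but not Rwu.
(F3): holds.
(F4): fails — R02 and R02 but not R22.
Valid on: (F3).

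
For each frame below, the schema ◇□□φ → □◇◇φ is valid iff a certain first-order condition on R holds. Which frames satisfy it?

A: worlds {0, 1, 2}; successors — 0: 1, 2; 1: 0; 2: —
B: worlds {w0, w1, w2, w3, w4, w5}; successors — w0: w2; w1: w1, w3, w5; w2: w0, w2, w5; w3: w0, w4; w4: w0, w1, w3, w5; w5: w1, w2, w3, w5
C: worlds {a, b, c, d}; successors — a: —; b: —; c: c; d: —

B, C

The schema corresponds to a generalized confluence (Geach) condition: ∀x ∀y ∀z ((xRy ∧ xRz) → ∃w (yR²w ∧ zR²w)).
A: fails — 0R1, 0R2 but no w with 1R²w and 2R²w.
B: satisfies the condition.
C: satisfies the condition.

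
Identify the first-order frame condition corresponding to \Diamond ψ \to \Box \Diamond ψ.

This is the 5 axiom.
It corresponds to the Euclidean property: \forall x \forall y \forall z (Rxy \wedge Rxz \to Ryz).

The Euclidean property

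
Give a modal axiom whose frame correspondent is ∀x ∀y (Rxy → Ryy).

The condition is shift-reflexivity. The T□ schema □(□p → p) defines it.
Suppose □(□p→p) is valid. Take Rxy and set V(p)={w : Ryw}. Then at y, □p holds; since □(□p→p) at x, □p→p at y, so p at y, i.e. Ryy.

□(□p → p)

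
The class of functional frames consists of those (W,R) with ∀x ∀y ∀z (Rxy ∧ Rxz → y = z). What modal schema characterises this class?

This is partial functionality; the standard corresponding axiom is CD: ◇r → □r.

◇r → □r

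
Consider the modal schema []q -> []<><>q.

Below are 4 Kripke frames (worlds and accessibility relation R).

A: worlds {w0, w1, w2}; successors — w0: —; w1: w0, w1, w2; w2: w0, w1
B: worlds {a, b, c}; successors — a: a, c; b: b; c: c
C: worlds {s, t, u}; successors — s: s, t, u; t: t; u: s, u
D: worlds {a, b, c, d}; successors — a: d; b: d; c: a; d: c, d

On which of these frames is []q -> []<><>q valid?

B, C

The schema corresponds to a generalized confluence (Geach) condition: forall x forall z (xRz -> exists w (xRw & z R^2 w)).
A: fails — w1Rw0 but no w with w1Rw and w0R²w.
B: holds.
C: holds.
D: fails — cRa but no w with cRw and aR²w.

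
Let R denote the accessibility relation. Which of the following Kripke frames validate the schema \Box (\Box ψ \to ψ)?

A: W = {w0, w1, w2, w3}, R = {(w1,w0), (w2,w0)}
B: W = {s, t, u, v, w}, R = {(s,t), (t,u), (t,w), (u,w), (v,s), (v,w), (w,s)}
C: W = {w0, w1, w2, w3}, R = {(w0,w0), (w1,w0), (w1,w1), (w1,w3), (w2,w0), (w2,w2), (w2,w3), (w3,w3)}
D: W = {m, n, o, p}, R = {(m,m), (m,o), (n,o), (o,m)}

C

Frame correspondent (Sahlqvist): \forall x \forall y (Rxy \to Ryy) — i.e. shift-reflexivity.
A: fails — Rw1w0 but not Rw0w0.
B: fails — Ruw but not Rww.
C: holds.
D: fails — Rno but not Roo.
Valid on: C.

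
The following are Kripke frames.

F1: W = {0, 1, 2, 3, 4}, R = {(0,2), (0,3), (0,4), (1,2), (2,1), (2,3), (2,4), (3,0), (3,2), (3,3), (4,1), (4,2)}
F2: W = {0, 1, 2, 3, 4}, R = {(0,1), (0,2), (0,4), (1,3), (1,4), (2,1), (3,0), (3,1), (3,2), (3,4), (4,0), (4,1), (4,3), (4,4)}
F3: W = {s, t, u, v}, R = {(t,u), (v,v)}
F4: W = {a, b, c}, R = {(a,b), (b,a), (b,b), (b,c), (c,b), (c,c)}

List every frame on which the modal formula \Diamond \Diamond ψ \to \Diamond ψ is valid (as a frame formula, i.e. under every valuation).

This is the axiom for transitivity; its first-order frame correspondent is \forall x \forall y \forall z (Rxy \wedge Ryz \to Rxz).
F1: fails — R32 and R21 but not R31.
F2: fails — R34 and R43 but not R33.
F3: holds.
F4: fails — Rab and Rbc but not Rac.
Valid on: F3.

F3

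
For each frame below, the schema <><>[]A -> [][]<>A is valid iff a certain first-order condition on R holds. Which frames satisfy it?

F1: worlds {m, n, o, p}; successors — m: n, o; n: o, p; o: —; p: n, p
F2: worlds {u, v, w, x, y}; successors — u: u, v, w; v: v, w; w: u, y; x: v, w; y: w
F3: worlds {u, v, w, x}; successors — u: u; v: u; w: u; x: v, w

F3

The schema corresponds to a generalized confluence (Geach) condition: forall x forall y forall z ((x R^2 y & x R^2 z) -> exists w (yRw & zRw)).
F1: fails — mR²o, mR²o but no w with oRw and oRw.
F2: fails — uR²v, uR²w but no t with vRt and wRt.
F3: ✓.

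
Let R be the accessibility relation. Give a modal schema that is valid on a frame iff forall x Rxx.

A defining formula is □p → p (the T axiom).

□p → p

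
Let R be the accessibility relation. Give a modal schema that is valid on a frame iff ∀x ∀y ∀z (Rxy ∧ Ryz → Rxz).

□r → □□r

The condition is transitivity. The 4 schema □r → □□r defines it.
Suppose □r→□□r is valid. Take Rxy, Ryz and set V(r)={w : Rxw}. Then □r at x, so □□r at x, so □r at y, so r at z, i.e. Rxz.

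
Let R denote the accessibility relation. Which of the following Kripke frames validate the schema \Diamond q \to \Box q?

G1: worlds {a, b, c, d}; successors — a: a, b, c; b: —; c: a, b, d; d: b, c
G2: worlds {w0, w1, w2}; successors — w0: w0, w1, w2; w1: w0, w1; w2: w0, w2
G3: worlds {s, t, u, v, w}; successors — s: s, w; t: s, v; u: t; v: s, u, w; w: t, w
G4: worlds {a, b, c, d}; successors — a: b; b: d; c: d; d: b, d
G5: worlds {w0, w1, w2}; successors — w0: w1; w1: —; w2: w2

G5

The schema corresponds to partial functionality: \forall x \forall y \forall z (Rxy \wedge Rxz \to y = z).
G1: fails — a sees both a and b.
G2: fails — w0 sees both w0 and w1.
G3: fails — s sees both s and w.
G4: fails — d sees both b and d.
G5: holds.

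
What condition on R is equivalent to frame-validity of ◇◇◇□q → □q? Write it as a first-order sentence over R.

This is a Sahlqvist (Geach-type) schema ◇^3□^1q → □^1◇^0q.
Minimal-valuation argument: fix x; take any y with xR^3y and any z with xR^1z. Set V(q) to the set of worlds R-reachable from y in exactly 1 step. Then □^1q holds at y, so the antecedent holds at x; validity forces ◇^0q at z, giving a w with zR^0w and yR^1w.
First-order correspondent: ∀x ∀y ∀z ((xR³y ∧ xRz) → ∃w (yRw ∧ z = w)).

∀x ∀y ∀z ((xR³y ∧ xRz) → ∃w (yRw ∧ z = w))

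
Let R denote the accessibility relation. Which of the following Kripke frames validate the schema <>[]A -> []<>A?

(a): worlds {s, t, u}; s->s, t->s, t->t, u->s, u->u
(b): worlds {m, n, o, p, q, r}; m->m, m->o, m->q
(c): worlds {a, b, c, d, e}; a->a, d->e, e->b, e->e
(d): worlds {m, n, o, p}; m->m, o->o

Frame correspondent (Sahlqvist): forall x forall y forall z (Rxy & Rxz -> exists w (Ryw & Rzw)) — i.e. convergence.
(a): condition met.
(b): fails — Rmq and Rmq but q and q have no common successor.
(c): fails — Reb and Reb but b and b have no common successor.
(d): condition met.

(a), (d)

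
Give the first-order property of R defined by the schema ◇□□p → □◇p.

This is a Sahlqvist (Geach-type) schema ◇^1□^2p → □^1◇^1p.
Minimal-valuation argument: fix x; take any y with xR^1y and any z with xR^1z. Set V(p) to the set of worlds R-reachable from y in exactly 2 steps. Then □^2p holds at y, so the antecedent holds at x; validity forces ◇^1p at z, giving a w with zR^1w and yR^2w.
First-order correspondent: ∀x ∀y ∀z ((xRy ∧ xRz) → ∃w (yR²w ∧ zRw)).

∀x ∀y ∀z ((xRy ∧ xRz) → ∃w (yR²w ∧ zRw))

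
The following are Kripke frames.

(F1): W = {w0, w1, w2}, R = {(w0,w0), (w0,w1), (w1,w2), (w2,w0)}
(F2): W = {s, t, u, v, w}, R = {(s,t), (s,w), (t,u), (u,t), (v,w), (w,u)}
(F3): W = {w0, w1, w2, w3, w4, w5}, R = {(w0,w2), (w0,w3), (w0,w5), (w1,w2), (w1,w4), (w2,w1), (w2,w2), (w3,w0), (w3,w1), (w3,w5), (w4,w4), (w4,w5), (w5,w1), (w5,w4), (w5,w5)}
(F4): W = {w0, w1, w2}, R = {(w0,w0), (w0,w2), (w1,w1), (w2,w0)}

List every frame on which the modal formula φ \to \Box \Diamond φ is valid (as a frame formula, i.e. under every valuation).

The schema corresponds to symmetry: \forall x \forall y (Rxy \to Ryx).
(F1): fails — Rw1w2 but not Rw2w1.
(F2): fails — Rwu but not Ruw.
(F3): fails — Rw3w5 but not Rw5w3.
(F4): ✓.

(F4)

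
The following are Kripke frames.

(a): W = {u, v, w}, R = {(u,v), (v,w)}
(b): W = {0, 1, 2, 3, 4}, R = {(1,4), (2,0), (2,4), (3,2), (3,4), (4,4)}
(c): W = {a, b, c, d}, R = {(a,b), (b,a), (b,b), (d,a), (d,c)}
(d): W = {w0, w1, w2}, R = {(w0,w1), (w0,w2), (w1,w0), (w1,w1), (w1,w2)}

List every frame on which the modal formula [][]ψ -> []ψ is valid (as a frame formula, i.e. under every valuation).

(d)

The schema corresponds to density: forall x forall y (Rxy -> exists z (Rxz & Rzy)).
(a): fails — Ruv but no z with Ruz and Rzv.
(b): fails — R32 but no z with R3z and Rz2.
(c): fails — Rdc but no z with Rdz and Rzc.
(d): ✓.
Valid on: (d).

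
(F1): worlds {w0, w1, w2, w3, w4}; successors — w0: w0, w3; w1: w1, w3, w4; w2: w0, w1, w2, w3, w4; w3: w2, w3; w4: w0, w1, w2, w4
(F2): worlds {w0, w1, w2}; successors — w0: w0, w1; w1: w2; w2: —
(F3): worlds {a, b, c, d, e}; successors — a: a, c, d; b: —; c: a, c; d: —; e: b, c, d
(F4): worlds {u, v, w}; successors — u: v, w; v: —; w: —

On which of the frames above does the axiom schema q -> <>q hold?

(F1)

This is the axiom for reflexivity; its first-order frame correspondent is forall x Rxx.
(F1): ✓.
(F2): fails — world w1 does not see itself.
(F3): fails — world b does not see itself.
(F4): fails — world u does not see itself.
Valid on: (F1).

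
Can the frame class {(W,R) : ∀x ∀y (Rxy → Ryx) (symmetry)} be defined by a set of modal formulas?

Definable; p → □◇p defines it

This is a Sahlqvist condition; the B axiom p → □◇p defines it.
Suppose p→□◇p is valid. Take Rxy and set V(p)={x}. Then p at x, so □◇p at x, so ◇p at y, so some z with Ryz has p; z=x, i.e. Ryx.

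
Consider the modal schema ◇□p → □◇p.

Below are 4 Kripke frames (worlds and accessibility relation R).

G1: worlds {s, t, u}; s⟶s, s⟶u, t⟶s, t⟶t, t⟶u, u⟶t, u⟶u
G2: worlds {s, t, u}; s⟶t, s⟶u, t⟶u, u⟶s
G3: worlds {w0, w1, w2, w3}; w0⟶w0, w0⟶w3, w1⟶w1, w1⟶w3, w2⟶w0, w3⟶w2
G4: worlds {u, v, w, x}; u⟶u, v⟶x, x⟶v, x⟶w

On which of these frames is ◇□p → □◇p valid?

G1

Frame correspondent (Sahlqvist): ∀x ∀y ∀z (Rxy ∧ Rxz → ∃w (Ryw ∧ Rzw)) — i.e. convergence.
G1: ✓.
G2: fails — Rsu and Rst but u and t have no common successor.
G3: fails — Rw0w0 and Rw0w3 but w0 and w3 have no common successor.
G4: fails — Rxw and Rxw but w and w have no common successor.
Valid on: G1.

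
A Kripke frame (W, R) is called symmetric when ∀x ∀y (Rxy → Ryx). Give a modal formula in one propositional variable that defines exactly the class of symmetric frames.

s → □◇s

A defining formula is s → □◇s (the B axiom).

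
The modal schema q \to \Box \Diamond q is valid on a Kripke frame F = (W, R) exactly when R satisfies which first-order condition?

Suppose q→□◇q is valid. Take Rxy and set V(q)={x}. Then q at x, so □◇q at x, so ◇q at y, so some z with Ryz has q; z=x, i.e. Ryx.

symmetry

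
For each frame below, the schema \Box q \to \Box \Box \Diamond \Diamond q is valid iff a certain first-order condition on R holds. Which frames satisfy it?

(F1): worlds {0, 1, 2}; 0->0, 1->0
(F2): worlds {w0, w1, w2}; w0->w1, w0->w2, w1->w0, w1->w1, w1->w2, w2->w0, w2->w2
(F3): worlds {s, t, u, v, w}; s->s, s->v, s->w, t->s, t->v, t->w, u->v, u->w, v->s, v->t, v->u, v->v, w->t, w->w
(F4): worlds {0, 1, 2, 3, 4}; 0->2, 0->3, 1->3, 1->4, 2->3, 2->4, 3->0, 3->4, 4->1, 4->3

This is the axiom for a generalized confluence (Geach) condition; its first-order frame correspondent is \forall x \forall z (x R^2 z \to \exists w (xRw \wedge z R^2 w)).
(F1): satisfies the condition.
(F2): satisfies the condition.
(F3): satisfies the condition.
(F4): fails — 3R²3 but no w with 3Rw and 3R²w.

(F1), (F2), (F3)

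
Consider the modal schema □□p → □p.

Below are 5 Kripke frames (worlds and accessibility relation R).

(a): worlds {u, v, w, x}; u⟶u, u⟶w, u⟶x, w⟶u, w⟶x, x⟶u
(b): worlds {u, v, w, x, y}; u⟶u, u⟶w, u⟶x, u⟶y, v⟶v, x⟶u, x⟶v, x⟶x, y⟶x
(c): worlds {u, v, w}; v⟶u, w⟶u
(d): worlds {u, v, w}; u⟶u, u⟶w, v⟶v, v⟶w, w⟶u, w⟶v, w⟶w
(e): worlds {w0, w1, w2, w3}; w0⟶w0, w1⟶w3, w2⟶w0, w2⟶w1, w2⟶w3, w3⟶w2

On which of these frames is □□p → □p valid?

Frame correspondent (Sahlqvist): ∀x ∀y (Rxy → ∃z (Rxz ∧ Rzy)) — i.e. density.
(a): holds.
(b): holds.
(c): fails — Rvu but no z with Rvz and Rzu.
(d): holds.
(e): fails — Rw3w2 but no z with Rw3z and Rzw2.

(a), (b), (d)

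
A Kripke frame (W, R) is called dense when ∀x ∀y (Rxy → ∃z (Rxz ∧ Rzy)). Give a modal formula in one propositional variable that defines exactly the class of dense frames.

The condition is density. The C4 schema □□p → □p defines it.
Suppose □□p→□p is valid. Take Rxy and set V(p)={w : xR²w}. Then □□p at x, so □p at x, so p at y, i.e. ∃z(Rxz∧Rzy).

□□p → □p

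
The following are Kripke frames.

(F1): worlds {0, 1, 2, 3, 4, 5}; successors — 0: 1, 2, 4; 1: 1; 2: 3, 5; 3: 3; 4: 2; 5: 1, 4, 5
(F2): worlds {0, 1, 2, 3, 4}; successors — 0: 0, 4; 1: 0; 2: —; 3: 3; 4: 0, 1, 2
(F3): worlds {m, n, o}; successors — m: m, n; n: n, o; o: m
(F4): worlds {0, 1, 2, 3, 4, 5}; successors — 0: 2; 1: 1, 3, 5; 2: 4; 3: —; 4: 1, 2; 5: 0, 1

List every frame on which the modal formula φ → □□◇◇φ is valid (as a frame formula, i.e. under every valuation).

Frame correspondent (Sahlqvist): ∀x ∀z (xR²z → ∃w (x = w ∧ zR²w)) — i.e. a generalized confluence (Geach) condition.
(F1): fails — 0R²1 but no w with 0=w and 1R²w.
(F2): fails — 0R²2 but no w with 0=w and 2R²w.
(F3): satisfies the condition.
(F4): fails — 0R²4 but no w with 0=w and 4R²w.

(F3)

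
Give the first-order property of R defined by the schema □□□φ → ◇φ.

This is a Sahlqvist (Geach-type) schema ◇^0□^3φ → □^0◇^1φ.
Minimal-valuation argument: fix x; take any y with xR^0y and any z with xR^0z. Set V(φ) to the set of worlds R-reachable from y in exactly 3 steps. Then □^3φ holds at y, so the antecedent holds at x; validity forces ◇^1φ at z, giving a w with zR^1w and yR^3w.
First-order correspondent: ∀x ∃w (xR³w ∧ xRw).

∀x ∃w (xR³w ∧ xRw)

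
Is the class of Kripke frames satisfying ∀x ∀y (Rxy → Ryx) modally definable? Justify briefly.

This is a Sahlqvist condition; the B axiom q → □◇q defines it.

Definable; q → □◇q defines it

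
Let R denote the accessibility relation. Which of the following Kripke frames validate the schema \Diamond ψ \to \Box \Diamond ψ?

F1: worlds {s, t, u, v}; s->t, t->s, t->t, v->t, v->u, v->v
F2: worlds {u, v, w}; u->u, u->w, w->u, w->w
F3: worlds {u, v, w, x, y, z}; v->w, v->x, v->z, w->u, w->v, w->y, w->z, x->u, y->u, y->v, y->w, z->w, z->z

F2

The schema corresponds to the Euclidean property: \forall x \forall y \forall z (Rxy \wedge Rxz \to Ryz).
F1: fails — Rts and Rts but not Rss.
F2: condition met.
F3: fails — Rvz and Rvx but not Rzx.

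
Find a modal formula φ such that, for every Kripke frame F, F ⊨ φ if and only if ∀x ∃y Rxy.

This is seriality; the standard corresponding axiom is D: □p → ◇p.

□p → ◇p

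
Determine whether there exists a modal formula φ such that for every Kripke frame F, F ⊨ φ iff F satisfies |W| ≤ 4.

No — not modally definable

Modal frame validity is preserved under disjoint unions.
Any modal formula valid on each of 5 disjoint one-world frames is valid on their disjoint union (validity is preserved under disjoint unions). Each one-world frame has |W|=1≤4, but the union has |W|=5.
Hence having at most 4 worlds is not modally definable.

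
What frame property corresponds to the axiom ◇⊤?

Seriality

◇⊤ holds at w iff w has a successor, so frame-validity of ◇⊤ is exactly seriality. Equivalently via □φ → ◇φ:
Suppose □φ→◇φ is valid. At any x set V(φ)=W. Then □φ at x, so ◇φ at x, so x has a successor.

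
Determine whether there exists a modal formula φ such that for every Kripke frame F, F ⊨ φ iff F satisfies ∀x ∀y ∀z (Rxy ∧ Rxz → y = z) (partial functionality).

Definable; ◇q → □q defines it

Yes: it is partial functionality, defined by the CD schema ◇q → □q.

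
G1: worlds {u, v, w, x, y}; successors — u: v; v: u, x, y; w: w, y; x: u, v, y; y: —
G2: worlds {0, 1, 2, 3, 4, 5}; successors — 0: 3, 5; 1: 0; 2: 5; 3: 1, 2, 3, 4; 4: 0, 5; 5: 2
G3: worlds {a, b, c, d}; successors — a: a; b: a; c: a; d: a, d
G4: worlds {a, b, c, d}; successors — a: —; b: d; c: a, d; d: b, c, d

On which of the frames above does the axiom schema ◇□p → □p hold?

none

Frame correspondent (Sahlqvist): ∀x ∀y ∀z (Rxy ∧ Rxz → Ryz) — i.e. the Euclidean property.
G1: fails — Ruv and Ruv but not Rvv.
G2: fails — R03 and R05 but not R35.
G3: fails — Rda and Rdd but not Rad.
G4: fails — Rcd and Rca but not Rda.
Valid on no frame.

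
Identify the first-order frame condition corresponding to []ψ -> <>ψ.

Seriality

Suppose □ψ→◇ψ is valid. At any x set V(ψ)=W. Then □ψ at x, so ◇ψ at x, so x has a successor.
Conversely, on a frame with seriality the schema holds at every world under every valuation.
Frame condition: forall x exists y Rxy.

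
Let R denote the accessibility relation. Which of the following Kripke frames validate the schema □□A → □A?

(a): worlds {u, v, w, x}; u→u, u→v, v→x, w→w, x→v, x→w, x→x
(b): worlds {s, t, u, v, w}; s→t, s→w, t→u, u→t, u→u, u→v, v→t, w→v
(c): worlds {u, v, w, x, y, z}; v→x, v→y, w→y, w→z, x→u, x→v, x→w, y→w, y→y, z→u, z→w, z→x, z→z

(a)

Frame correspondent (Sahlqvist): ∀x ∀y (Rxy → ∃z (Rxz ∧ Rzy)) — i.e. density.
(a): satisfies the condition.
(b): fails — Rvt but no z with Rvz and Rzt.
(c): fails — Rxw but no t with Rxt and Rtw.
Valid on: (a).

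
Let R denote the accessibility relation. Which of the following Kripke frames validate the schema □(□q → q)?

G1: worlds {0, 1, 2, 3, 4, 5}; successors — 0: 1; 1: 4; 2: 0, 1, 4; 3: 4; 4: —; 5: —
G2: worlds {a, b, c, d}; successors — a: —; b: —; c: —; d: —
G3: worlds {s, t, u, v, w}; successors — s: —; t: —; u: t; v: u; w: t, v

G2

Frame correspondent (Sahlqvist): ∀x ∀y (Rxy → Ryy) — i.e. shift-reflexivity.
G1: fails — R34 but not R44.
G2: condition met.
G3: fails — Rvu but not Ruu.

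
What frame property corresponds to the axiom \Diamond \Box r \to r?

This is a form of the B axiom.
Its frame correspondent is symmetry — \forall x \forall y (Rxy \to Ryx).

symmetry: \forall x \forall y (Rxy \to Ryx)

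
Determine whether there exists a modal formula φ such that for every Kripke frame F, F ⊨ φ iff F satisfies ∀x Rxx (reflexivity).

The condition is reflexivity. A defining modal formula is □q → q.

Definable; □q → q defines it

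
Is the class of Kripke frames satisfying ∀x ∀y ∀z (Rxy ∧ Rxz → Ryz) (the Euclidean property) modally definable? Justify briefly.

Yes, by ◇p → □◇p

Yes: it is the Euclidean property, defined by the 5 schema ◇p → □◇p.
Suppose ◇p→□◇p is valid. Take Rxy, Rxz and set V(p)={y}. Then ◇p at x, so □◇p at x, so ◇p at z, so some w with Rzw has p; w=y, i.e. Rzy. By symmetry of the argument, Ryz.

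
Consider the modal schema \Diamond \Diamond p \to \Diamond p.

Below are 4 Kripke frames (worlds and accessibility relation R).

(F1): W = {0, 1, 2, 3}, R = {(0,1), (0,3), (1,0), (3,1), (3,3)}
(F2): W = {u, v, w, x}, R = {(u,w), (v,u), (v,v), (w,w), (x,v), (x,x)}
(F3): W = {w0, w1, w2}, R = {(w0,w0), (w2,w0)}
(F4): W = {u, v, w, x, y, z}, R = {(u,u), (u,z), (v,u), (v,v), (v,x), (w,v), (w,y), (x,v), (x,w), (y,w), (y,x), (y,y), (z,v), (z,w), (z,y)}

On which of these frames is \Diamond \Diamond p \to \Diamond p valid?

(F3)

The schema corresponds to transitivity: \forall x \forall y \forall z (Rxy \wedge Ryz \to Rxz).
(F1): fails — R10 and R01 but not R11.
(F2): fails — Rvu and Ruw but not Rvw.
(F3): condition met.
(F4): fails — Rxw and Rwy but not Rxy.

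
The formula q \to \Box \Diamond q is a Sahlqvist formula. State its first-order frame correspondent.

Symmetry

Suppose q→□◇q is valid. Take Rxy and set V(q)={x}. Then q at x, so □◇q at x, so ◇q at y, so some z with Ryz has q; z=x, i.e. Ryx.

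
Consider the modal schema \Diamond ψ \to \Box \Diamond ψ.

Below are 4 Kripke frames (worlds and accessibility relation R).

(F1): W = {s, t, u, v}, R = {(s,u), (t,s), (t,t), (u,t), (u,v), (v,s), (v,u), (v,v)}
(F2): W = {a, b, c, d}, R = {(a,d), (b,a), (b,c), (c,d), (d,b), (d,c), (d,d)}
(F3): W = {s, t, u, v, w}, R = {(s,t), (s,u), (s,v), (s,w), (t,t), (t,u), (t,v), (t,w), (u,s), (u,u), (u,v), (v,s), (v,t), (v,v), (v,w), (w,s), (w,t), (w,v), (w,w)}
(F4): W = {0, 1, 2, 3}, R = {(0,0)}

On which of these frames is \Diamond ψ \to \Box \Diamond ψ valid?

The schema corresponds to the Euclidean property: \forall x \forall y \forall z (Rxy \wedge Rxz \to Ryz).
(F1): fails — Rsu and Rsu but not Ruu.
(F2): fails — Rbc and Rbc but not Rcc.
(F3): fails — Rsv and Rsu but not Rvu.
(F4): holds.
Valid on: (F4).

(F4)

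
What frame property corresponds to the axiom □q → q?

This schema is the T axiom.
It corresponds to reflexivity: ∀x Rxx.

Reflexivity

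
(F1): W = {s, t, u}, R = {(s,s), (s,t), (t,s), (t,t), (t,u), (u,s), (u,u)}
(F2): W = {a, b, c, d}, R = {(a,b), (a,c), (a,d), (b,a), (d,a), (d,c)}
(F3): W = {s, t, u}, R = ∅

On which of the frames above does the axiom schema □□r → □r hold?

Frame correspondent (Sahlqvist): ∀x ∀y (Rxy → ∃z (Rxz ∧ Rzy)) — i.e. density.
(F1): condition met.
(F2): fails — Rab but no z with Raz and Rzb.
(F3): condition met.

(F1), (F3)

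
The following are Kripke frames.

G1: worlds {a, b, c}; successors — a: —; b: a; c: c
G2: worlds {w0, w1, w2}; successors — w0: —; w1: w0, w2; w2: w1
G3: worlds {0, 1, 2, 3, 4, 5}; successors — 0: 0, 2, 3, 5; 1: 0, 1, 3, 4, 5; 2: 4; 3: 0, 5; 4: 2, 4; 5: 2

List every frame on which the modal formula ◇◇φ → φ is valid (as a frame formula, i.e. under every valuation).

The schema corresponds to a generalized confluence (Geach) condition: ∀x ∀y (xR²y → ∃w (y = w ∧ x = w)).
G1: satisfies the condition.
G2: fails — w2R²w0 but w0 ≠ w2.
G3: fails — 0R²2 but 2 ≠ 0.

G1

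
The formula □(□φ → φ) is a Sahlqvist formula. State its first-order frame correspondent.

shift-reflexivity

This is the T□ axiom.
It corresponds to shift-reflexivity: ∀x ∀y (Rxy → Ryy).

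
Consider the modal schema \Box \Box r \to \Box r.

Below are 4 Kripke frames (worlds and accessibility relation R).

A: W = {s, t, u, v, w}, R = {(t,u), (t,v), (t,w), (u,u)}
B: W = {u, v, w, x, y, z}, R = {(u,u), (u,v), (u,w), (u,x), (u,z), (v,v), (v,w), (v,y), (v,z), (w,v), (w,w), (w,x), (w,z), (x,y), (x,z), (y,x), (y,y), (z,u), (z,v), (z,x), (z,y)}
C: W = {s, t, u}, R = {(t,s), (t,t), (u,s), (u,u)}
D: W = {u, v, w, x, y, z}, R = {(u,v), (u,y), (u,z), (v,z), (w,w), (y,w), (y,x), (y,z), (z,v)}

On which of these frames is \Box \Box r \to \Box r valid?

Frame correspondent (Sahlqvist): \forall x \forall y (Rxy \to \exists z (Rxz \wedge Rzy)) — i.e. density.
A: fails — Rtv but no z with Rtz and Rzv.
B: fails — Rxz but no t with Rxt and Rtz.
C: satisfies the condition.
D: fails — Ryx but no t with Ryt and Rtx.
Valid on: C.

C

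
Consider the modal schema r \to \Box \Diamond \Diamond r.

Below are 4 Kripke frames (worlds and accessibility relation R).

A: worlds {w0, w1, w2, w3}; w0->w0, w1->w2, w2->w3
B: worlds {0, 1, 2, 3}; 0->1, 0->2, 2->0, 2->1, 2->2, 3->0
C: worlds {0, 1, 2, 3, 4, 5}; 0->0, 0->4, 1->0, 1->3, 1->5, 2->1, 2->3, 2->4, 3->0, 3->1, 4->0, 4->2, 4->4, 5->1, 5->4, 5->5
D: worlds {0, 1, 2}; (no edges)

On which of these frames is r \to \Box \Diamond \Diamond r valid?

D

This is the axiom for a generalized confluence (Geach) condition; its first-order frame correspondent is \forall x \forall z (xRz \to \exists w (x = w \wedge z R^2 w)).
A: fails — w1Rw2 but no w with w1=w and w2R²w.
B: fails — 0R1 but no w with 0=w and 1R²w.
C: fails — 1R0 but no w with 1=w and 0R²w.
D: holds.
Valid on: D.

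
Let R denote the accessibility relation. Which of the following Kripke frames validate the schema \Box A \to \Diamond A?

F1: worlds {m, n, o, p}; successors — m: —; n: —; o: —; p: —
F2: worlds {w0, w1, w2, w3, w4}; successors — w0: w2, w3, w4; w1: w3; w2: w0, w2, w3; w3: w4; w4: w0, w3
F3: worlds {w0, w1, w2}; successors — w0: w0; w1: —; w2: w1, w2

This is the axiom for seriality; its first-order frame correspondent is \forall x \exists y Rxy.
F1: fails — world m has no successor.
F2: satisfies the condition.
F3: fails — world w1 has no successor.
Valid on: F2.

F2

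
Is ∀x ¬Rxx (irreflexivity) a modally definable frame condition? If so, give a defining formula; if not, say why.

Any modally definable frame class is closed under surjective bounded morphisms.
The 3-cycle (worlds s,t,u with s→t→u→s) is irreflexive, and the map sending every world to a single reflexive point • is a surjective bounded morphism (forth: every edge maps to (•,•); back: every world has a successor). So any modal formula valid on the 3-cycle is also valid on the reflexive point, which is not irreflexive.
Hence irreflexivity is not modally definable.

No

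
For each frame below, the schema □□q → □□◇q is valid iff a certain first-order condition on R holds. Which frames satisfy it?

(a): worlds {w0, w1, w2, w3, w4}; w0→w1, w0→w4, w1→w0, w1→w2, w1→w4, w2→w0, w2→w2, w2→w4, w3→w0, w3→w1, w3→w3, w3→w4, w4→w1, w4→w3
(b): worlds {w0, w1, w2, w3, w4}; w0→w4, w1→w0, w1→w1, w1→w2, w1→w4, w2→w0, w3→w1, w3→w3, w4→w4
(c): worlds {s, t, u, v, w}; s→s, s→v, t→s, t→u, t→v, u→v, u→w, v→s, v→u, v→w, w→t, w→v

Frame correspondent (Sahlqvist): ∀x ∀z (xR²z → ∃w (xR²w ∧ zRw)) — i.e. a generalized confluence (Geach) condition.
(a): satisfies the condition.
(b): satisfies the condition.
(c): satisfies the condition.

(a), (b), (c)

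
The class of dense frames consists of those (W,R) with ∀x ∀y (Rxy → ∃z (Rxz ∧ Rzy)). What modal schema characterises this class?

This is density; the standard corresponding axiom is C4: □□s → □s.
Suppose □□s→□s is valid. Take Rxy and set V(s)={w : xR²w}. Then □□s at x, so □s at x, so s at y, i.e. ∃z(Rxz∧Rzy).

□□s → □s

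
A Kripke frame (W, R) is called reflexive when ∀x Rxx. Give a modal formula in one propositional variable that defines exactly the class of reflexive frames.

□s → s

The condition is reflexivity. The T schema □s → s defines it.
Suppose □s→s is valid. At any x set V(s)={w : Rxw}. Then □s holds at x, so s holds at x, i.e. Rxx.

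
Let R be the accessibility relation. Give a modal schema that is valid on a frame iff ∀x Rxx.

□ψ → ψ

The condition is reflexivity. The T schema □ψ → ψ defines it.
Suppose □ψ→ψ is valid. At any x set V(ψ)={w : Rxw}. Then □ψ holds at x, so ψ holds at x, i.e. Rxx.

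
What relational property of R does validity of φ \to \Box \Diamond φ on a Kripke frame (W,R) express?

Symmetry

Suppose φ→□◇φ is valid. Take Rxy and set V(φ)={x}. Then φ at x, so □◇φ at x, so ◇φ at y, so some z with Ryz has φ; z=x, i.e. Ryx.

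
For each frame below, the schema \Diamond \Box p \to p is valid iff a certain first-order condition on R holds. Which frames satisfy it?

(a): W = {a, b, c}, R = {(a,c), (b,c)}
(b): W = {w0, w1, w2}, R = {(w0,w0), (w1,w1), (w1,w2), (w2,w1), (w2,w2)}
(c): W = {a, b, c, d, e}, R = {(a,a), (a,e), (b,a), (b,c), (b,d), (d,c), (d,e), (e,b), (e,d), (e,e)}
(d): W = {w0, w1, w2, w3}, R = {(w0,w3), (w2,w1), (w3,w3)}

(b)

Frame correspondent (Sahlqvist): \forall x \forall y (Rxy \to Ryx) — i.e. symmetry.
(a): fails — Rac but not Rca.
(b): satisfies the condition.
(c): fails — Rbc but not Rcb.
(d): fails — Rw0w3 but not Rw3w0.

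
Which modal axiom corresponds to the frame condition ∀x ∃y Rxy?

The condition is seriality. The D schema □s → ◇s defines it.
Suppose □s→◇s is valid. At any x set V(s)=W. Then □s at x, so ◇s at x, so x has a successor.

□s → ◇s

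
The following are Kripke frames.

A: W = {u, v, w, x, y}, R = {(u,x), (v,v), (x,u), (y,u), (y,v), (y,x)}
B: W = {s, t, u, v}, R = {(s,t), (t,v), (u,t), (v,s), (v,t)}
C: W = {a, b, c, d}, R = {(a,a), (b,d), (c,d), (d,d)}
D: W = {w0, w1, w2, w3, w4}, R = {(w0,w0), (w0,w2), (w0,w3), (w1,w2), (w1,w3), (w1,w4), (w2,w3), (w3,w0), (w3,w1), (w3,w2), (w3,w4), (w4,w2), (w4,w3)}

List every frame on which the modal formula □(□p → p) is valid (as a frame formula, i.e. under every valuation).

C

This is the axiom for shift-reflexivity; its first-order frame correspondent is ∀x ∀y (Rxy → Ryy).
A: fails — Ryx but not Rxx.
B: fails — Rtv but not Rvv.
C: ✓.
D: fails — Rw1w2 but not Rw2w2.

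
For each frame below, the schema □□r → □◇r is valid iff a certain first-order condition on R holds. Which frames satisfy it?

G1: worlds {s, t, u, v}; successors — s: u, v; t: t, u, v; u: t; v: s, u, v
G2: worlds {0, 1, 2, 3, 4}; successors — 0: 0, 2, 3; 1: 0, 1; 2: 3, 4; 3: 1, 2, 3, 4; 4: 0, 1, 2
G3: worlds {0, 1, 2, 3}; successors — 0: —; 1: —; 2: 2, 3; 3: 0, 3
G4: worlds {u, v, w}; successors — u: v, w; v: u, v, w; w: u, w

G1, G2, G4

The schema corresponds to a generalized confluence (Geach) condition: ∀x ∀z (xRz → ∃w (xR²w ∧ zRw)).
G1: condition met.
G2: condition met.
G3: fails — 3R0 but no w with 3R²w and 0Rw.
G4: condition met.
Valid on: G1, G2, G4.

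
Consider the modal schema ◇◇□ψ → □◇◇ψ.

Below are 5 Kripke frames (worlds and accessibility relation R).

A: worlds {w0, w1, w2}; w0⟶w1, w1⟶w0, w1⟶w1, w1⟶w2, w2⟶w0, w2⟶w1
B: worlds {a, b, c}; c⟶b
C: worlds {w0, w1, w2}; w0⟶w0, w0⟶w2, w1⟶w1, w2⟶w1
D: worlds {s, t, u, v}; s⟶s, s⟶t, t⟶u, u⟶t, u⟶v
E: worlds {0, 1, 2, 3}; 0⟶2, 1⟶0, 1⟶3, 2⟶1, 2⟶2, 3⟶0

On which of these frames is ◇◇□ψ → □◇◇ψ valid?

Frame correspondent (Sahlqvist): ∀x ∀y ∀z ((xR²y ∧ xRz) → ∃w (yRw ∧ zR²w)) — i.e. a generalized confluence (Geach) condition.
A: ✓.
B: ✓.
C: fails — w0R²w0, w0Rw2 but no w with w0Rw and w2R²w.
D: fails — sR²t, sRt but no w with tRw and tR²w.
E: ✓.
Valid on: A, B, E.

A, B, E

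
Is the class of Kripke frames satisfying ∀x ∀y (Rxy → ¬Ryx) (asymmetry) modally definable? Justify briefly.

No — not modally definable

If a class were modally definable it would be closed under surjective bounded morphisms (Goldblatt–Thomason).
The 4-cycle (worlds 0,1,2,3 with 0→1→2→3→0) is asymmetric. Mapping every world to a single reflexive point • is a surjective bounded morphism, and the reflexive point is not asymmetric (R•• but asymmetry requires ¬R••).
Hence asymmetry is not modally definable.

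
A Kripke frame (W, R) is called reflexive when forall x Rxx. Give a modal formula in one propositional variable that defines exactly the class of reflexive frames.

This is reflexivity; the standard corresponding axiom is T: □r → r.
Suppose □r→r is valid. At any x set V(r)={w : Rxw}. Then □r holds at x, so r holds at x, i.e. Rxx.

□r → r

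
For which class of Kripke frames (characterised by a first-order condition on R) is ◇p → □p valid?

Partial functionality

This is the CD axiom.
Its frame correspondent is partial functionality — ∀x ∀y ∀z (Rxy ∧ Rxz → y = z).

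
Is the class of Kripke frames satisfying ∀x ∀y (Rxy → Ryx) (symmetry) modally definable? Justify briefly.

The condition is symmetry. A defining modal formula is r → □◇r.
Suppose r→□◇r is valid. Take Rxy and set V(r)={x}. Then r at x, so □◇r at x, so ◇r at y, so some z with Ryz has r; z=x, i.e. Ryx.

Yes, by r → □◇r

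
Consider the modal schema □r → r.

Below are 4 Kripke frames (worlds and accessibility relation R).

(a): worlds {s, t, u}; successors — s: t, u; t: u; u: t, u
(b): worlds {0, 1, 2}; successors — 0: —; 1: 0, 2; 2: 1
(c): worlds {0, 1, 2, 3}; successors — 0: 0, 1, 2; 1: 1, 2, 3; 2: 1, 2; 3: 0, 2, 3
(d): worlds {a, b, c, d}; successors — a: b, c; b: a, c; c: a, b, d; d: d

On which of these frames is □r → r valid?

Frame correspondent (Sahlqvist): ∀x Rxx — i.e. reflexivity.
(a): fails — world s does not see itself.
(b): fails — world 0 does not see itself.
(c): holds.
(d): fails — world a does not see itself.
Valid on: (c).

(c)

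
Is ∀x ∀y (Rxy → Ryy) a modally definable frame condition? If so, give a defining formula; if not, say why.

Yes, by □(□p → p)

This is a Sahlqvist condition; the T□ axiom □(□p → p) defines it.
Suppose □(□p→p) is valid. Take Rxy and set V(p)={w : Ryw}. Then at y, □p holds; since □(□p→p) at x, □p→p at y, so p at y, i.e. Ryy.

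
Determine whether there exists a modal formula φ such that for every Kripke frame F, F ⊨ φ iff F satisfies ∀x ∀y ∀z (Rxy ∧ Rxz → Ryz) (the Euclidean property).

Yes, by ◇p → □◇p

The condition is the Euclidean property. A defining modal formula is ◇p → □◇p.
Suppose ◇p→□◇p is valid. Take Rxy, Rxz and set V(p)={y}. Then ◇p at x, so □◇p at x, so ◇p at z, so some w with Rzw has p; w=y, i.e. Rzy. By symmetry of the argument, Ryz.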